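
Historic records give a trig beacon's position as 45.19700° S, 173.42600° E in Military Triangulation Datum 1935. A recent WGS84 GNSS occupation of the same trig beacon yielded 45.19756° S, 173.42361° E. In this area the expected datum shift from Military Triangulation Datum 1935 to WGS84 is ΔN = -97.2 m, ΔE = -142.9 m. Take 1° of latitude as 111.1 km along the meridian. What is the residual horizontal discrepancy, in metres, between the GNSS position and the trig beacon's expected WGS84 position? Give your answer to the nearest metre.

56 m

Observed coordinate differences: Δφ = -0.00056°, Δλ = -0.00239°.
Converting to metres (1° lat = 111100 m, cos φ = 0.704671): observed ΔN = -62.2 m, observed ΔE = -187.1 m.
Subtracting the expected shift leaves a residual of -62.2 − (-97.2) = 35.0 m north and -187.1 − (-142.9) = -44.2 m east.
Residual distance = √(35.0² + (-44.2)²) = 56.4 m.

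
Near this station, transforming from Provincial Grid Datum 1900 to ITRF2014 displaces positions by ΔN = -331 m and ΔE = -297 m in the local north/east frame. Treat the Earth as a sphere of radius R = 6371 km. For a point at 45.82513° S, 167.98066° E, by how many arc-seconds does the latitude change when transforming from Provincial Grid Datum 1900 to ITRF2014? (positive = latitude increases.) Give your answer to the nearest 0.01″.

On a sphere of radius R, 1 rad of latitude = R, so Δφ = ΔN / R = -331.0 / 6371000 = -5.1954e-05 rad = -10.716″.

Δφ = -10.72″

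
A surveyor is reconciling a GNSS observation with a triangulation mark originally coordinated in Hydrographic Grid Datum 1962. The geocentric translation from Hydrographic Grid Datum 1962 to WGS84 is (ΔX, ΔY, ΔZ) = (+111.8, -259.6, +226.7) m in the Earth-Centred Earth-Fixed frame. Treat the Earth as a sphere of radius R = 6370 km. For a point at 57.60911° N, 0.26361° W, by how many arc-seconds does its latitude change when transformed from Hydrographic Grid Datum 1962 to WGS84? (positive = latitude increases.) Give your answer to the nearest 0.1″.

sin φ = 0.844413, cos φ = 0.535693, sin λ = -0.004601, cos λ = 0.999989.
North component: ΔN = −sin φ cos λ·ΔX − sin φ sin λ·ΔY + cos φ·ΔZ = −(0.844413)(0.999989)(111.8) − (0.844413)(-0.004601)(-259.6) + (0.535693)(226.7) = 26.03 m.
1° of latitude spans πR/180 = 111177 m, so Δφ = 26.03 / 111177 × 3600 = 0.843″.

Δφ = 0.8″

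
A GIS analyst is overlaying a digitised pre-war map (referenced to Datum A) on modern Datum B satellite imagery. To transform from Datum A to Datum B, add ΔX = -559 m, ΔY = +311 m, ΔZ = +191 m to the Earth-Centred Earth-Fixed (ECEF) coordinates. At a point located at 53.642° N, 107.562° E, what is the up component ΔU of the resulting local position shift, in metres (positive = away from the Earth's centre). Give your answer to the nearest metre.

The local up (radial) axis is (cos φ cos λ, cos φ sin λ, sin φ), giving ΔU = 99.993 + 175.776 + 153.818 = 429.59 m.

ΔU = 430 m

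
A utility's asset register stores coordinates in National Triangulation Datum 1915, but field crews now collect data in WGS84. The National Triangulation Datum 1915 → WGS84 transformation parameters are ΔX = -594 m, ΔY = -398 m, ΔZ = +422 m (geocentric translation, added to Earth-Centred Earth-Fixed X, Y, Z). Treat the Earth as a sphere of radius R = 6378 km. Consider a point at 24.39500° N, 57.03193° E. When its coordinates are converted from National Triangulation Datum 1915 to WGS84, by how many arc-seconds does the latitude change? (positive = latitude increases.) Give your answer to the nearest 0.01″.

Δφ = 21.21″

sin φ = 0.413025, cos φ = 0.910720, sin λ = 0.838974, cos λ = 0.544172.
North component: ΔN = −sin φ cos λ·ΔX − sin φ sin λ·ΔY + cos φ·ΔZ = −(0.413025)(0.544172)(-594) − (0.413025)(0.838974)(-398) + (0.910720)(422) = 655.74 m.
1° of latitude spans πR/180 = 111317 m, so Δφ = 655.74 / 111317 × 3600 = 21.207″.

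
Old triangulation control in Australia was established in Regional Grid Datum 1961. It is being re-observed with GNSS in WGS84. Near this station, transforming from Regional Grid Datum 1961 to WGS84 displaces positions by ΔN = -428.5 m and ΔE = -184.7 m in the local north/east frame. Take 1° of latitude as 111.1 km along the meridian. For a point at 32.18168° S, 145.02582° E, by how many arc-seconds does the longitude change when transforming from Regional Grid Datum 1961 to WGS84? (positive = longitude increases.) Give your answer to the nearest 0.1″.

Δλ = -7.1″

At latitude -32.18168°, cos φ = 0.846364.
1° of longitude at this latitude = 111.1 × cos φ = 94.03 km, so Δλ = -184.7 / 94031.0 = -0.0019642° = -7.071″.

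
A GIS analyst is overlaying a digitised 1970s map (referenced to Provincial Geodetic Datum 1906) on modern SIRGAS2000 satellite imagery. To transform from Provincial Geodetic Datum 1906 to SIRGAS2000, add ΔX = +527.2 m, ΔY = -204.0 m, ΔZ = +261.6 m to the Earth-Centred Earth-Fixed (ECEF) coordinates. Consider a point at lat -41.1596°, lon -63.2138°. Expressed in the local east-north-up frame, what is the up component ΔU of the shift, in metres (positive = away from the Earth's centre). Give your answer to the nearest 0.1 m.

ΔU = 143.8 m

At φ = -41.1596°, λ = -63.2138°: sin φ = -0.658159, cos φ = 0.752879, sin λ = -0.892694, cos λ = 0.450663.
ΔU = cos φ cos λ·ΔX + cos φ sin λ·ΔY + sin φ·ΔZ = (0.752879)(0.450663)(527.2) + (0.752879)(-0.892694)(-204.0) + (-0.658159)(261.6) = 143.81 m.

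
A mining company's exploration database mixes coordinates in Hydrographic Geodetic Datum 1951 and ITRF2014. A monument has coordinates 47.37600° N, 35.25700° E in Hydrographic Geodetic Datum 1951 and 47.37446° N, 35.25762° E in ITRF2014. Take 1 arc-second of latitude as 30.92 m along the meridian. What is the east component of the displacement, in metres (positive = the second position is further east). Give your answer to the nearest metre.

Δφ = 47.37446° − 47.37600° = -0.00154°; Δλ = 35.25762° − 35.25700° = +0.00062°.
1° of latitude = 3600 × 30.92 = 111312 m.
ΔN = Δφ × 111312 = -171.4 m; ΔE = Δλ × 111312 × cos(47.37600°) = +0.00062 × 111312 × 0.677184 = 46.7 m.

ΔE = 47 m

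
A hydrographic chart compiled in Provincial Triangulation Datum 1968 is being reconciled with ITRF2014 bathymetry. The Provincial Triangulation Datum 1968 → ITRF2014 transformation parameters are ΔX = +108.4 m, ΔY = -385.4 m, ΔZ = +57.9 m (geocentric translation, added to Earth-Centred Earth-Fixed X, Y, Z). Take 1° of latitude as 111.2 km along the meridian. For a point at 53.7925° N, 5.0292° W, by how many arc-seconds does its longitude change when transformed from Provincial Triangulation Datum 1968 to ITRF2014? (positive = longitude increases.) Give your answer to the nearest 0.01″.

Δλ = -20.52″

sin φ = 0.806883, cos φ = 0.590711, sin λ = -0.087663, cos λ = 0.996150.
East component: ΔE = −sin λ·ΔX + cos λ·ΔY = −(-0.087663)(108.4) + (0.996150)(-385.4) = -374.41 m.
1° of latitude spans 111200 m; at latitude φ, 1° of longitude spans that × cos φ = 65687.1 m, so Δλ = -374.41 / 65687.1 × 3600 = -20.520″.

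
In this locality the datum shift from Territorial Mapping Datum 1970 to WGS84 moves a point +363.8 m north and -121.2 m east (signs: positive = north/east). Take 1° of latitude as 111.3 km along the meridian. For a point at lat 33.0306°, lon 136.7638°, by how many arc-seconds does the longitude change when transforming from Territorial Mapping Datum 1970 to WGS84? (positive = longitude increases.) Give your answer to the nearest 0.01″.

At latitude 33.0306°, cos φ = 0.838380.
1° of longitude at this latitude = 111.3 × cos φ = 93.31 km, so Δλ = -121.2 / 93311.6 = -0.0012989° = -4.676″.

Δλ = -4.68″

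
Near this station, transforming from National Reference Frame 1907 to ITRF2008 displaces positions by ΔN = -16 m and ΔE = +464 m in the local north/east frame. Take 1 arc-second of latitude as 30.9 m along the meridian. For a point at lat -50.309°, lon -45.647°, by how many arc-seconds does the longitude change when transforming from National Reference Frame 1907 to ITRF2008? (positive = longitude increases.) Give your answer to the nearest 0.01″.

Δλ = 23.51″

At latitude -50.309°, cos φ = 0.638647.
1″ of longitude at this latitude = 30.90 × cos φ = 19.7342 m, so Δλ = 464.0 / 19.7342 = 23.512″.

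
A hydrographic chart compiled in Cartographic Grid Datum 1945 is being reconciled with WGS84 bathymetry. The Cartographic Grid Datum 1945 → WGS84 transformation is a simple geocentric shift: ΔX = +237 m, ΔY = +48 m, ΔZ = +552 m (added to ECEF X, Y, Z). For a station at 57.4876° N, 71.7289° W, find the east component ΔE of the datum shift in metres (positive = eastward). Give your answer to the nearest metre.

The local east axis at (φ, λ) is (−sin λ, cos λ, 0), so ΔE = −sin(-71.7289°)·237 + cos(-71.7289°)·48 = 240.10 m.

ΔE = 240 m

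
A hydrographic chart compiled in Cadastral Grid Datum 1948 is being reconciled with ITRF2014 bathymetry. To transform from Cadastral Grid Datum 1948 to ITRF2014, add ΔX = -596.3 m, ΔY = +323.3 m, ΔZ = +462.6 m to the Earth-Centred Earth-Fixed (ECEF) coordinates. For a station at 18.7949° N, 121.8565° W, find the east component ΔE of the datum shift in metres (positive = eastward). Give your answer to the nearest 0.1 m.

The local east axis at (φ, λ) is (−sin λ, cos λ, 0), so ΔE = −sin(-121.8565°)·(-596.3) + cos(-121.8565°)·323.3 = -677.12 m.

ΔE = -677.1 m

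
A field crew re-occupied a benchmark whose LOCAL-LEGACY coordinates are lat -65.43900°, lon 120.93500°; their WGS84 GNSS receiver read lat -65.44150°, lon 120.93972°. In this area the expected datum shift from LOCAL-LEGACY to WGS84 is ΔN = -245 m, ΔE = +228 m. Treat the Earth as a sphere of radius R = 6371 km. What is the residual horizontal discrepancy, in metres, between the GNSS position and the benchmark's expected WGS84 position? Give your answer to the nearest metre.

Observed coordinate differences: Δφ = -0.00250°, Δλ = +0.00472°.
Converting to metres (1° lat = 111195 m, cos φ = 0.415662): observed ΔN = -278.0 m, observed ΔE = 218.2 m.
Subtracting the expected shift leaves a residual of -278.0 − (-245) = -33.0 m north and 218.2 − (228) = -9.8 m east.
Residual distance = √((-33.0)² + (-9.8)²) = 34.4 m.

34 m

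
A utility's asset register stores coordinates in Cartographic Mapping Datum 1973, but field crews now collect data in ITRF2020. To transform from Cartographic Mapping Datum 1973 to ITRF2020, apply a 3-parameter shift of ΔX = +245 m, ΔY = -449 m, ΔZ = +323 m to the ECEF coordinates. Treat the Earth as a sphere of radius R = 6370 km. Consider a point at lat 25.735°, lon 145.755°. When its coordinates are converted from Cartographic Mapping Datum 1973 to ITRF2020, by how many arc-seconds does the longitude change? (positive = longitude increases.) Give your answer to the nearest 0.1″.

sin φ = 0.434209, cos φ = 0.900812, sin λ = 0.562733, cos λ = -0.826639.
East component: ΔE = −sin λ·ΔX + cos λ·ΔY = −(0.562733)(245) + (-0.826639)(-449) = 233.29 m.
1° of latitude spans πR/180 = 111177 m; at latitude φ, 1° of longitude spans that × cos φ = 100150.0 m, so Δλ = 233.29 / 100150.0 × 3600 = 8.386″.

Δλ = 8.4″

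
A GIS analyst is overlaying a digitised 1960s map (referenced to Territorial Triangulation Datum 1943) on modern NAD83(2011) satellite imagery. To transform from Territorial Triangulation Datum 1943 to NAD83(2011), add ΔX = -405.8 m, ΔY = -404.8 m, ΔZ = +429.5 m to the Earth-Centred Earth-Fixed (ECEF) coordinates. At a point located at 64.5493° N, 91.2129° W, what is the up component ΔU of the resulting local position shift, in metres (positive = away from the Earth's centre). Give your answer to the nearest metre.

ΔU = 565 m

At φ = 64.5493°, λ = -91.2129°: sin φ = 0.902955, cos φ = 0.429734, sin λ = -0.999776, cos λ = -0.021168.
ΔU = cos φ cos λ·ΔX + cos φ sin λ·ΔY + sin φ·ΔZ = (0.429734)(-0.021168)(-405.8) + (0.429734)(-0.999776)(-404.8) + (0.902955)(429.5) = 565.43 m.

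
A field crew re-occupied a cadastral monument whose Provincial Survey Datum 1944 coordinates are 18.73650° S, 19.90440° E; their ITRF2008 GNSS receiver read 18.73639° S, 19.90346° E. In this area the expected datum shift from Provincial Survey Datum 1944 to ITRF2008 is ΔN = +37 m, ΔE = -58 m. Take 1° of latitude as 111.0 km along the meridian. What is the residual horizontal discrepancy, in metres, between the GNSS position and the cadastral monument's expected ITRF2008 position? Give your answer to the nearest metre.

48 m

Observed coordinate differences: Δφ = +0.00011°, Δλ = -0.00094°.
Converting to metres (1° lat = 111000 m, cos φ = 0.947006): observed ΔN = 12.2 m, observed ΔE = -98.8 m.
Subtracting the expected shift leaves a residual of 12.2 − (37) = -24.8 m north and -98.8 − (-58) = -40.8 m east.
Residual distance = √((-24.8)² + (-40.8)²) = 47.7 m.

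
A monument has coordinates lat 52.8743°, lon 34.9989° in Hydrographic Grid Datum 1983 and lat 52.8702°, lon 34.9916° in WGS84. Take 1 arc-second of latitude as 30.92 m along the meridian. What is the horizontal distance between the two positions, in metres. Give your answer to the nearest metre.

Δφ = 52.8702° − 52.8743° = -0.0041°; Δλ = 34.9916° − 34.9989° = -0.0073°.
1° of latitude = 3600 × 30.92 = 111312 m.
ΔN = Δφ × 111312 = -456.4 m; ΔE = Δλ × 111312 × cos(52.8743°) = -0.0073 × 111312 × 0.603566 = -490.4 m.
Distance = √(ΔE² + ΔN²) = √((-490.4)² + (-456.4)²) = 669.9 m.

670 m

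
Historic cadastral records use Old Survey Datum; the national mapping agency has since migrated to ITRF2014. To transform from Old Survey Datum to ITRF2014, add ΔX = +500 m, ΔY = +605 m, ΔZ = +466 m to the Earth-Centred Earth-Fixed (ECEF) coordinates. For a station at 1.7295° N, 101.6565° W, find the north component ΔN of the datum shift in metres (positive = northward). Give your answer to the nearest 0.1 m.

At φ = 1.7295°, λ = -101.6565°: sin φ = 0.030181, cos φ = 0.999544, sin λ = -0.979376, cos λ = -0.202044.
ΔN = −sin φ cos λ·ΔX − sin φ sin λ·ΔY + cos φ·ΔZ = −(0.030181)(-0.202044)(500) − (0.030181)(-0.979376)(605) + (0.999544)(466) = 486.72 m.

ΔN = 486.7 m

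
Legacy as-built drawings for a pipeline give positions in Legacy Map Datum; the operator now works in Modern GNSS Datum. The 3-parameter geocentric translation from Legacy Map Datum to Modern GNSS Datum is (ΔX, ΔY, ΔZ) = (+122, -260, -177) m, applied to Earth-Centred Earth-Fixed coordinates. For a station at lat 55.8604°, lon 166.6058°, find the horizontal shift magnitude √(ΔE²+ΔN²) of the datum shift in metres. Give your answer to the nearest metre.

230 m

At φ = 55.8604°, λ = 166.6058°: sin φ = 0.827673, cos φ = 0.561211, sin λ = 0.231649, cos λ = -0.972799.
ΔE = −sin λ·ΔX + cos λ·ΔY = −(0.231649)·(122) + (-0.972799)·(-260) = 224.67 m.
ΔN = −sin φ cos λ·ΔX − sin φ sin λ·ΔY + cos φ·ΔZ = −(0.827673)(-0.972799)(122) − (0.827673)(0.231649)(-260) + (0.561211)(-177) = 48.74 m.
Horizontal magnitude = √(ΔE² + ΔN²) = √(224.67² + 48.74²) = 229.89 m.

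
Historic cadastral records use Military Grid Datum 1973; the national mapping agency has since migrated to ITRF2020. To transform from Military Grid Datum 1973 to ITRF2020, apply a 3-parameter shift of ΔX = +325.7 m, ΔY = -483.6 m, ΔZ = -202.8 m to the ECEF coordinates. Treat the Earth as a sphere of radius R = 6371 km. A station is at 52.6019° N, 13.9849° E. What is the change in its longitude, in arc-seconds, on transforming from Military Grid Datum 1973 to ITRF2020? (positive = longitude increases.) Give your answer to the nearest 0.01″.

Δλ = -29.21″

sin φ = 0.794435, cos φ = 0.607349, sin λ = 0.241666, cos λ = 0.970359.
East component: ΔE = −sin λ·ΔX + cos λ·ΔY = −(0.241666)(325.7) + (0.970359)(-483.6) = -547.98 m.
1° of latitude spans πR/180 = 111195 m; at latitude φ, 1° of longitude spans that × cos φ = 67534.2 m, so Δλ = -547.98 / 67534.2 × 3600 = -29.211″.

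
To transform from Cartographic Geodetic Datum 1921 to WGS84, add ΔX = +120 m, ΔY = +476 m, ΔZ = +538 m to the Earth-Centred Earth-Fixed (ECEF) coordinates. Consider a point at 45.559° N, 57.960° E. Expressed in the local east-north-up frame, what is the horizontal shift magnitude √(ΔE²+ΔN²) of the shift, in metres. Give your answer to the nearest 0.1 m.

At φ = 45.559°, λ = 57.960°: sin φ = 0.713972, cos φ = 0.700174, sin λ = 0.847678, cos λ = 0.530511.
ΔE = −sin λ·ΔX + cos λ·ΔY = −(0.847678)·(120) + (0.530511)·(476) = 150.80 m.
ΔN = −sin φ cos λ·ΔX − sin φ sin λ·ΔY + cos φ·ΔZ = −(0.713972)(0.530511)(120) − (0.713972)(0.847678)(476) + (0.700174)(538) = 43.16 m.
Horizontal magnitude = √(ΔE² + ΔN²) = √(150.80² + 43.16²) = 156.86 m.

156.9 m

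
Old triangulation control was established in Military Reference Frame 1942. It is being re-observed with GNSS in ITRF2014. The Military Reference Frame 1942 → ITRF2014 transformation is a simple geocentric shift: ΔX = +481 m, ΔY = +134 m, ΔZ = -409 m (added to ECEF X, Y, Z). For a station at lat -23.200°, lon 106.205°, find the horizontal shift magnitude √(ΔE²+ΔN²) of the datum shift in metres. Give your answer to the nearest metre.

626 m

The local east axis at (φ, λ) is (−sin λ, cos λ, 0), so ΔE = −sin(106.205°)·481 + cos(106.205°)·134 = -499.29 m.
The local north axis is (−sin φ cos λ, −sin φ sin λ, cos φ), giving ΔN = -52.881 + 50.691 − 375.926 = -378.12 m.
Horizontal magnitude = √(ΔE² + ΔN²) = √((-499.29)² + (-378.12)²) = 626.31 m.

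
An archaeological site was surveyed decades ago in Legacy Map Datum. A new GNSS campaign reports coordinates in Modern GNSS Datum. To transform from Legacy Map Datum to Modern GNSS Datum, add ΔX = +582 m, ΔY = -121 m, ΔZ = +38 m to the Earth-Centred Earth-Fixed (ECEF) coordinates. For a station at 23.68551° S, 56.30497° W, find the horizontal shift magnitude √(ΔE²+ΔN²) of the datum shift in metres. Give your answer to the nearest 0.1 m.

At φ = -23.68551°, λ = -56.30497°: sin φ = -0.401716, cos φ = 0.915764, sin λ = -0.832002, cos λ = 0.554772.
ΔE = −sin λ·ΔX + cos λ·ΔY = −(-0.832002)·(582) + (0.554772)·(-121) = 417.10 m.
ΔN = −sin φ cos λ·ΔX − sin φ sin λ·ΔY + cos φ·ΔZ = −(-0.401716)(0.554772)(582) − (-0.401716)(-0.832002)(-121) + (0.915764)(38) = 204.95 m.
Horizontal magnitude = √(ΔE² + ΔN²) = √(417.10² + 204.95²) = 464.73 m.

464.7 m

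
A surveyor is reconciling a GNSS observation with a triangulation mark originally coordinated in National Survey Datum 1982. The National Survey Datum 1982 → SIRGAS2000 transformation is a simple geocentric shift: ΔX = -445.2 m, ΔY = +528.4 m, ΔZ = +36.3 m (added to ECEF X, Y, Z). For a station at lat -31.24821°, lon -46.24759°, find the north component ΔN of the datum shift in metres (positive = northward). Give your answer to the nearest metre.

At φ = -31.24821°, λ = -46.24759°: sin φ = -0.518747, cos φ = 0.854928, sin λ = -0.722335, cos λ = 0.691543.
ΔN = −sin φ cos λ·ΔX − sin φ sin λ·ΔY + cos φ·ΔZ = −(-0.518747)(0.691543)(-445.2) − (-0.518747)(-0.722335)(528.4) + (0.854928)(36.3) = -326.67 m.

ΔN = -327 m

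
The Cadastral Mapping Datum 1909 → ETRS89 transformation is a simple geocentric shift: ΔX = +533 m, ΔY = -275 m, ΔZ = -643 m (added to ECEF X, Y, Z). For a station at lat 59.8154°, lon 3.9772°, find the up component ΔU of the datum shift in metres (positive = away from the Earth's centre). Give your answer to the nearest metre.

At φ = 59.8154°, λ = 3.9772°: sin φ = 0.864410, cos φ = 0.502788, sin λ = 0.069360, cos λ = 0.997592.
ΔU = cos φ cos λ·ΔX + cos φ sin λ·ΔY + sin φ·ΔZ = (0.502788)(0.997592)(533) + (0.502788)(0.069360)(-275) + (0.864410)(-643) = -298.07 m.

ΔU = -298 m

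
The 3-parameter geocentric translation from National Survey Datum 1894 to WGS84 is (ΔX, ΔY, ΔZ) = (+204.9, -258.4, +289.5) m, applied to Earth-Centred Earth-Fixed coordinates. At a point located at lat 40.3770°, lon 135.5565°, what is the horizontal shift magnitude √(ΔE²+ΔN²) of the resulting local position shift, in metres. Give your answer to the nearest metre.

434 m

The local east axis at (φ, λ) is (−sin λ, cos λ, 0), so ΔE = −sin(135.5565°)·204.9 + cos(135.5565°)·(-258.4) = 41.01 m.
The local north axis is (−sin φ cos λ, −sin φ sin λ, cos φ), giving ΔN = 94.767 + 117.211 + 220.541 = 432.52 m.
Horizontal magnitude = √(ΔE² + ΔN²) = √(41.01² + 432.52²) = 434.46 m.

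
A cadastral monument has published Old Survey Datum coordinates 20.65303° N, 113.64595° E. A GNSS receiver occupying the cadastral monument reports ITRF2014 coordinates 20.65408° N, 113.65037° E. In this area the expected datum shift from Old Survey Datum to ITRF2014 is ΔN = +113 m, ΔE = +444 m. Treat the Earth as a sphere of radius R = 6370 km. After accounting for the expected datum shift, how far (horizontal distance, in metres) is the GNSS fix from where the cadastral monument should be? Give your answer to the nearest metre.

Observed coordinate differences: Δφ = +0.00105°, Δλ = +0.00442°.
Converting to metres (1° lat = 111177 m, cos φ = 0.935733): observed ΔN = 116.7 m, observed ΔE = 459.8 m.
Subtracting the expected shift leaves a residual of 116.7 − (113) = 3.7 m north and 459.8 − (444) = 15.8 m east.
Residual distance = √(3.7² + 15.8²) = 16.3 m.

16 m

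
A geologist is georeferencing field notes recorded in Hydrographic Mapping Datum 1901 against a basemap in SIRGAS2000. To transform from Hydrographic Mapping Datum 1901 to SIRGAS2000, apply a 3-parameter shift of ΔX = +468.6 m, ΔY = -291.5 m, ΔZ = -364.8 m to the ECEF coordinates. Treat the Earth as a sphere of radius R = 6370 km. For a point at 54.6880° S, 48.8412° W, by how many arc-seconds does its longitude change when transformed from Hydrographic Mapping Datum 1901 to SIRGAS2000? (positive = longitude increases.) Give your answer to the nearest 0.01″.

Δλ = 9.02″

sin φ = -0.816017, cos φ = 0.578029, sin λ = -0.752888, cos λ = 0.658148.
East component: ΔE = −sin λ·ΔX + cos λ·ΔY = −(-0.752888)(468.6) + (0.658148)(-291.5) = 160.95 m.
1° of latitude spans πR/180 = 111177 m; at latitude φ, 1° of longitude spans that × cos φ = 64263.8 m, so Δλ = 160.95 / 64263.8 × 3600 = 9.016″.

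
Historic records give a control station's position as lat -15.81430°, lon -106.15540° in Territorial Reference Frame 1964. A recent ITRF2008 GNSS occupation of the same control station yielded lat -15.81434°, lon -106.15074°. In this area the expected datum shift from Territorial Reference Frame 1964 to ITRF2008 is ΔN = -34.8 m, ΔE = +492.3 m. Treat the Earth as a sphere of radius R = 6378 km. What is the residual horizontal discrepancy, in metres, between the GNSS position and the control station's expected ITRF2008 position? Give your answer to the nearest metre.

31 m

Observed coordinate differences: Δφ = -0.00004°, Δλ = +0.00466°.
Converting to metres (1° lat = 111317 m, cos φ = 0.962150): observed ΔN = -4.5 m, observed ΔE = 499.1 m.
Subtracting the expected shift leaves a residual of -4.5 − (-34.8) = 30.3 m north and 499.1 − (492.3) = 6.8 m east.
Residual distance = √(30.3² + 6.8²) = 31.1 m.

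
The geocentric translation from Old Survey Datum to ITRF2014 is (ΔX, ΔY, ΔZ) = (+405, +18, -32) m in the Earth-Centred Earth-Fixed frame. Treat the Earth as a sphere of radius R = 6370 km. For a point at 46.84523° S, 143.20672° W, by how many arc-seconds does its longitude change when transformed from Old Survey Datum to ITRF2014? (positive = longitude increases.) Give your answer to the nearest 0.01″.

Δλ = 10.80″

sin φ = -0.729509, cos φ = 0.683971, sin λ = -0.598930, cos λ = -0.800802.
East component: ΔE = −sin λ·ΔX + cos λ·ΔY = −(-0.598930)(405) + (-0.800802)(18) = 228.15 m.
1° of latitude spans πR/180 = 111177 m; at latitude φ, 1° of longitude spans that × cos φ = 76042.2 m, so Δλ = 228.15 / 76042.2 × 3600 = 10.801″.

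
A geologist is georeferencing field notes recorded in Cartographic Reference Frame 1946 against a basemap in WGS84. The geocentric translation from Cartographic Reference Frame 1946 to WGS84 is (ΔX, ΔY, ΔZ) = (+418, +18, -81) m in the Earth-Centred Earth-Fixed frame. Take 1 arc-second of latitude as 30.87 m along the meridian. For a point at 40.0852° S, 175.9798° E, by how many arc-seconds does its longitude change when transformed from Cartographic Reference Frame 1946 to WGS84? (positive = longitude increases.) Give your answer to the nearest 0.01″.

Δλ = -2.00″

sin φ = -0.643926, cos φ = 0.765088, sin λ = 0.070108, cos λ = -0.997539.
East component: ΔE = −sin λ·ΔX + cos λ·ΔY = −(0.070108)(418) + (-0.997539)(18) = -47.26 m.
1° of latitude spans 3600 × 30.87 = 111132 m; at latitude φ, 1° of longitude spans that × cos φ = 85025.7 m, so Δλ = -47.26 / 85025.7 × 3600 = -2.001″.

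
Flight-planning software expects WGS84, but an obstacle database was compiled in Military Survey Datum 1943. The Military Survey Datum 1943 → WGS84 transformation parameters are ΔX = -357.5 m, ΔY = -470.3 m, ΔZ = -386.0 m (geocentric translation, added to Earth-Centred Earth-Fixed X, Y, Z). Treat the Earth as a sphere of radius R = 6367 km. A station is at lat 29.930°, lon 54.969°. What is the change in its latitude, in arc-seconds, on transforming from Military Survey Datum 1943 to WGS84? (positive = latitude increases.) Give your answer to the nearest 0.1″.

Δφ = -1.3″

sin φ = 0.498942, cos φ = 0.866636, sin λ = 0.818842, cos λ = 0.574020.
North component: ΔN = −sin φ cos λ·ΔX − sin φ sin λ·ΔY + cos φ·ΔZ = −(0.498942)(0.574020)(-357.5) − (0.498942)(0.818842)(-470.3) + (0.866636)(-386.0) = -39.99 m.
1° of latitude spans πR/180 = 111125 m, so Δφ = -39.99 / 111125 × 3600 = -1.295″.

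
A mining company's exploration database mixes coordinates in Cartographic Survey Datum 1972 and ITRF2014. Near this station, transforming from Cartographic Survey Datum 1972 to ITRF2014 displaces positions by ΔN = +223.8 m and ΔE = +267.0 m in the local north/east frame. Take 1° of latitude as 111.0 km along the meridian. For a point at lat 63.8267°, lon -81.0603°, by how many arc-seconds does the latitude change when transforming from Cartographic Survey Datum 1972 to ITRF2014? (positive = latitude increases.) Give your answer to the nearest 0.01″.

1° of latitude = 111.0 km, so Δφ = 223.8 / 111000 = 0.0020162° = 7.258″.

Δφ = 7.26″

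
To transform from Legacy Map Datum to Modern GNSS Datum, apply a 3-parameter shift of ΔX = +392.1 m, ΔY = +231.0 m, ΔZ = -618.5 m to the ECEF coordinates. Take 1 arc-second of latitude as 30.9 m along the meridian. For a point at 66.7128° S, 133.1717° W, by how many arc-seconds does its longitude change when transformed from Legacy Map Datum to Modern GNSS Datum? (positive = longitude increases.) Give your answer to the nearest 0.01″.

Δλ = 10.47″

sin φ = -0.918535, cos φ = 0.395340, sin λ = -0.729307, cos λ = -0.684187.
East component: ΔE = −sin λ·ΔX + cos λ·ΔY = −(-0.729307)(392.1) + (-0.684187)(231.0) = 127.91 m.
1° of latitude spans 3600 × 30.90 = 111240 m; at latitude φ, 1° of longitude spans that × cos φ = 43977.7 m, so Δλ = 127.91 / 43977.7 × 3600 = 10.471″.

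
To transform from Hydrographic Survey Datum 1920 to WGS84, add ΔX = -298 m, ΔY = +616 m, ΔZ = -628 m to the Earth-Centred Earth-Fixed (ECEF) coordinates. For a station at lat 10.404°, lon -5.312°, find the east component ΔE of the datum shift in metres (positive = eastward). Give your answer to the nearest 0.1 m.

ΔE = 585.8 m

The local east axis at (φ, λ) is (−sin λ, cos λ, 0), so ΔE = −sin(-5.312°)·(-298) + cos(-5.312°)·616 = 585.77 m.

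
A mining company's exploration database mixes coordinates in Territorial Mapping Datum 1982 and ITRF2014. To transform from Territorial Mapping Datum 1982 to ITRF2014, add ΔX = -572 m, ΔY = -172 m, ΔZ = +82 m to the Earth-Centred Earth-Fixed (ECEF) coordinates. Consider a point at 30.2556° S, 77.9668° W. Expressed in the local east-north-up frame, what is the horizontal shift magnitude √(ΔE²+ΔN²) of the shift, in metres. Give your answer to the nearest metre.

603 m

The local east axis at (φ, λ) is (−sin λ, cos λ, 0), so ΔE = −sin(-77.9668°)·(-572) + cos(-77.9668°)·(-172) = -595.29 m.
The local north axis is (−sin φ cos λ, −sin φ sin λ, cos φ), giving ΔN = -60.085 + 84.759 + 70.830 = 95.50 m.
Horizontal magnitude = √(ΔE² + ΔN²) = √((-595.29)² + 95.50²) = 602.90 m.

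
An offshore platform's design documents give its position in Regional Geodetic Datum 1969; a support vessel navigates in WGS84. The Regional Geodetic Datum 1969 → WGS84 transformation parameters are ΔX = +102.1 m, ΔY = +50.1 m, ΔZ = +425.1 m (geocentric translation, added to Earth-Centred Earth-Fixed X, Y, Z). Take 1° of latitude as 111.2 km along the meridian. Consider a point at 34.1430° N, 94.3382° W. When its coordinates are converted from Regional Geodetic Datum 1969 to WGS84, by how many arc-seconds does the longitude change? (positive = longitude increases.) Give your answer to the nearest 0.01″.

Δλ = 3.83″

sin φ = 0.561260, cos φ = 0.827639, sin λ = -0.997135, cos λ = -0.075644.
East component: ΔE = −sin λ·ΔX + cos λ·ΔY = −(-0.997135)(102.1) + (-0.075644)(50.1) = 98.02 m.
1° of latitude spans 111200 m; at latitude φ, 1° of longitude spans that × cos φ = 92033.5 m, so Δλ = 98.02 / 92033.5 × 3600 = 3.834″.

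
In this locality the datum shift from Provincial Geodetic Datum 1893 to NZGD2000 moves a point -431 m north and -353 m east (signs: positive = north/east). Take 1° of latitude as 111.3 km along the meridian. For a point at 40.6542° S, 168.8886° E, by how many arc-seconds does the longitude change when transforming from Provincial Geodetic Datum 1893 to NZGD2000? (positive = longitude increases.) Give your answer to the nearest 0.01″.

At latitude -40.6542°, cos φ = 0.758655.
1° of longitude at this latitude = 111.3 × cos φ = 84.44 km, so Δλ = -353.0 / 84438.3 = -0.0041806° = -15.050″.

Δλ = -15.05″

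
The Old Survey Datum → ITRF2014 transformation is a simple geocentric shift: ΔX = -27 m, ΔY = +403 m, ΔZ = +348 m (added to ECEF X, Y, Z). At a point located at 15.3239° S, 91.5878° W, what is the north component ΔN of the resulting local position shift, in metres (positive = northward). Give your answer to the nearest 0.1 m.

ΔN = 229.4 m

The local north axis is (−sin φ cos λ, −sin φ sin λ, cos φ), giving ΔN = 0.198 − 106.462 + 335.628 = 229.36 m.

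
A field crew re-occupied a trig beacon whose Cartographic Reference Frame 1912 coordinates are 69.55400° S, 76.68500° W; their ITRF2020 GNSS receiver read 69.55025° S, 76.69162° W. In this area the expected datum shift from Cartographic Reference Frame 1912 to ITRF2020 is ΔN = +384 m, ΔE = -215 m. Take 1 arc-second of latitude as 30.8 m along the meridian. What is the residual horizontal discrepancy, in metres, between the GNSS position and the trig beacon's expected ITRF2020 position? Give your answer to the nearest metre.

52 m

Observed coordinate differences: Δφ = +0.00375°, Δλ = -0.00662°.
Converting to metres (1° lat = 110880 m, cos φ = 0.349324): observed ΔN = 415.8 m, observed ΔE = -256.4 m.
Subtracting the expected shift leaves a residual of 415.8 − (384) = 31.8 m north and -256.4 − (-215) = -41.4 m east.
Residual distance = √(31.8² + (-41.4)²) = 52.2 m.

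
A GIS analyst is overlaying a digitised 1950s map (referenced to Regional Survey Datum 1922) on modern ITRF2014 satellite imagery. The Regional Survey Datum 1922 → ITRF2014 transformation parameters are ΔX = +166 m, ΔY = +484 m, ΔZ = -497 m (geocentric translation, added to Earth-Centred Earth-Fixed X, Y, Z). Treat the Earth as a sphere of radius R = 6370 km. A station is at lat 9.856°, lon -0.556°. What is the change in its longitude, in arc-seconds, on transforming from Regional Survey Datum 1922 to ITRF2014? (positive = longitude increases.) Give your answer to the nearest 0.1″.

sin φ = 0.171173, cos φ = 0.985241, sin λ = -0.009704, cos λ = 0.999953.
East component: ΔE = −sin λ·ΔX + cos λ·ΔY = −(-0.009704)(166) + (0.999953)(484) = 485.59 m.
1° of latitude spans πR/180 = 111177 m; at latitude φ, 1° of longitude spans that × cos φ = 109536.6 m, so Δλ = 485.59 / 109536.6 × 3600 = 15.959″.

Δλ = 16.0″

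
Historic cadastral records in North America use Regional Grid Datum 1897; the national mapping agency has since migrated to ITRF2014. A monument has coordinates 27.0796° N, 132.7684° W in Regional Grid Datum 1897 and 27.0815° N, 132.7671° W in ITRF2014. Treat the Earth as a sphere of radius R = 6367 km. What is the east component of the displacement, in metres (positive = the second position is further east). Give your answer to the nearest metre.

Δφ = 27.0815° − 27.0796° = +0.0019°; Δλ = -132.7671° − -132.7684° = +0.0013°.
1° along a meridian = πR/180 = 111125 m.
ΔN = Δφ × 111125 = 211.1 m; ΔE = Δλ × 111125 × cos(27.0796°) = +0.0013 × 111125 × 0.890375 = 128.6 m.

ΔE = 129 m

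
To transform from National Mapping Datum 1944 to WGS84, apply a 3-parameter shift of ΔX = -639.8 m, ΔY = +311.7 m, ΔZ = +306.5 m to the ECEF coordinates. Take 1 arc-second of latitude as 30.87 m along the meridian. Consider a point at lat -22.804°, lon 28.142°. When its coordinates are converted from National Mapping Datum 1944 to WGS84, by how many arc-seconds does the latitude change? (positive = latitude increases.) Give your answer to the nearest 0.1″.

sin φ = -0.387580, cos φ = 0.921836, sin λ = 0.471658, cos λ = 0.881781.
North component: ΔN = −sin φ cos λ·ΔX − sin φ sin λ·ΔY + cos φ·ΔZ = −(-0.387580)(0.881781)(-639.8) − (-0.387580)(0.471658)(311.7) + (0.921836)(306.5) = 120.86 m.
1° of latitude spans 3600 × 30.87 = 111132 m, so Δφ = 120.86 / 111132 × 3600 = 3.915″.

Δφ = 3.9″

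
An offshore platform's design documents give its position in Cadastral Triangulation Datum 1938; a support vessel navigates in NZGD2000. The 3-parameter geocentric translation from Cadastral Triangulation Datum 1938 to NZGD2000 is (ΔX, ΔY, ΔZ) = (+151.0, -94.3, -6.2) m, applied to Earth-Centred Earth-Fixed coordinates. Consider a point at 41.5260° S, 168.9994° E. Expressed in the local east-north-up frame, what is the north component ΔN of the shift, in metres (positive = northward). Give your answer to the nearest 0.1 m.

ΔN = -114.8 m

At φ = -41.5260°, λ = 168.9994°: sin φ = -0.662960, cos φ = 0.748655, sin λ = 0.190819, cos λ = -0.981625.
ΔN = −sin φ cos λ·ΔX − sin φ sin λ·ΔY + cos φ·ΔZ = −(-0.662960)(-0.981625)(151.0) − (-0.662960)(0.190819)(-94.3) + (0.748655)(-6.2) = -114.84 m.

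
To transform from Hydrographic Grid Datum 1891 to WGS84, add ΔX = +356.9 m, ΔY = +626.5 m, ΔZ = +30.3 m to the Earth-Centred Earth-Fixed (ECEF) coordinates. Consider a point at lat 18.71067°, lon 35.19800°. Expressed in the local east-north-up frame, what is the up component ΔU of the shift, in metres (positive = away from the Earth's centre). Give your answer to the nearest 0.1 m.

At φ = 18.71067°, λ = 35.19800°: sin φ = 0.320789, cos φ = 0.947151, sin λ = 0.576404, cos λ = 0.817165.
ΔU = cos φ cos λ·ΔX + cos φ sin λ·ΔY + sin φ·ΔZ = (0.947151)(0.817165)(356.9) + (0.947151)(0.576404)(626.5) + (0.320789)(30.3) = 627.98 m.

ΔU = 628.0 m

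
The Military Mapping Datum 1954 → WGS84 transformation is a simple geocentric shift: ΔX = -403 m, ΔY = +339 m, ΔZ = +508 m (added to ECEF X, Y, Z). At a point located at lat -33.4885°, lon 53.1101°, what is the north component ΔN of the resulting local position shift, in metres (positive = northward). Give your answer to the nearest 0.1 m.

The local north axis is (−sin φ cos λ, −sin φ sin λ, cos φ), giving ΔN = -133.480 + 149.601 + 423.670 = 439.79 m.

ΔN = 439.8 m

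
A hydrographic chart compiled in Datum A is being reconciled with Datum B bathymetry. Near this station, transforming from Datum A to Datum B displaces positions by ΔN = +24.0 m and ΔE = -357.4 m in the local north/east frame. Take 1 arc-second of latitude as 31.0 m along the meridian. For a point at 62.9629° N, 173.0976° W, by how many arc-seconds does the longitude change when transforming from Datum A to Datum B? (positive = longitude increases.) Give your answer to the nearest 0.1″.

Δλ = -25.4″

At latitude 62.9629°, cos φ = 0.454567.
1″ of longitude at this latitude = 31.00 × cos φ = 14.0916 m, so Δλ = -357.4 / 14.0916 = -25.363″.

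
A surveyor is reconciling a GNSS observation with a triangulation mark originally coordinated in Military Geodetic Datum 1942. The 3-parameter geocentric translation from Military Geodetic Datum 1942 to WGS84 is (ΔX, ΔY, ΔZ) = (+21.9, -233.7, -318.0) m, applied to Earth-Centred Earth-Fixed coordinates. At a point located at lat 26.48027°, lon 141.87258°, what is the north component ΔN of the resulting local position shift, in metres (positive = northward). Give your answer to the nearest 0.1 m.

ΔN = -212.6 m

At φ = 26.48027°, λ = 141.87258°: sin φ = 0.445890, cos φ = 0.895088, sin λ = 0.617412, cos λ = -0.786640.
ΔN = −sin φ cos λ·ΔX − sin φ sin λ·ΔY + cos φ·ΔZ = −(0.445890)(-0.786640)(21.9) − (0.445890)(0.617412)(-233.7) + (0.895088)(-318.0) = -212.62 m.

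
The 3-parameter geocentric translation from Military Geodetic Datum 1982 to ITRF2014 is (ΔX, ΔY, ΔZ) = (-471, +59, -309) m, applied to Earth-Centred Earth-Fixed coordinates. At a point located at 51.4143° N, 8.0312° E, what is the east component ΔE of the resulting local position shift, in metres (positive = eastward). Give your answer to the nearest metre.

The local east axis at (φ, λ) is (−sin λ, cos λ, 0), so ΔE = −sin(8.0312°)·(-471) + cos(8.0312°)·59 = 124.23 m.

ΔE = 124 m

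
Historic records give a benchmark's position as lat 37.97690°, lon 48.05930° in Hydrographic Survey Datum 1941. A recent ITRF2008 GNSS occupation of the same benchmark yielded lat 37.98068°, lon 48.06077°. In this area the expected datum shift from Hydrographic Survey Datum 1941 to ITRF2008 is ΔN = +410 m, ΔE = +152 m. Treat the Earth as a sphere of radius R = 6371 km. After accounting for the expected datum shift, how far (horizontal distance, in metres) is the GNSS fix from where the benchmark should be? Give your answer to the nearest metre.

Observed coordinate differences: Δφ = +0.00378°, Δλ = +0.00147°.
Converting to metres (1° lat = 111195 m, cos φ = 0.788259): observed ΔN = 420.3 m, observed ΔE = 128.8 m.
Subtracting the expected shift leaves a residual of 420.3 − (410) = 10.3 m north and 128.8 − (152) = -23.2 m east.
Residual distance = √(10.3² + (-23.2)²) = 25.3 m.

25 m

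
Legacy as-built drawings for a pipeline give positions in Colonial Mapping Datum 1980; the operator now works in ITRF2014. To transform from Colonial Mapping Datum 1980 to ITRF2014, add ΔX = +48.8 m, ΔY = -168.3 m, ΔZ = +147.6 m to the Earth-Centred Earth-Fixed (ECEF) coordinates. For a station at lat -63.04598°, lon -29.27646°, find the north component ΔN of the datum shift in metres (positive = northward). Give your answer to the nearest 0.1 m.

ΔN = 178.2 m

The local north axis is (−sin φ cos λ, −sin φ sin λ, cos φ), giving ΔN = 37.943 + 73.362 + 66.903 = 178.21 m.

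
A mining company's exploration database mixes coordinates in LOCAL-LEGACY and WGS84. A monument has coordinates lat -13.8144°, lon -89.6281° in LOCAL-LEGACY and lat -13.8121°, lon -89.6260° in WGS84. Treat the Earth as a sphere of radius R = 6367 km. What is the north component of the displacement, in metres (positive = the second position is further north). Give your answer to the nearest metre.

ΔN = 256 m

Δφ = -13.8121° − -13.8144° = +0.0023°; Δλ = -89.6260° − -89.6281° = +0.0021°.
1° along a meridian = πR/180 = 111125 m.
ΔN = Δφ × 111125 = 255.6 m; ΔE = Δλ × 111125 × cos(-13.8144°) = +0.0021 × 111125 × 0.971074 = 226.6 m.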